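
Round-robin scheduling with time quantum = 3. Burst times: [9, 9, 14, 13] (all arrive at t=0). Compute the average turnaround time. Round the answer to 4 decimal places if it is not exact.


Time quantum = 3
Execution trace:
  J1 runs 3 units, time = 3
  J2 runs 3 units, time = 6
  J3 runs 3 units, time = 9
  J4 runs 3 units, time = 12
  J1 runs 3 units, time = 15
  J2 runs 3 units, time = 18
  J3 runs 3 units, time = 21
  J4 runs 3 units, time = 24
  J1 runs 3 units, time = 27
  J2 runs 3 units, time = 30
  J3 runs 3 units, time = 33
  J4 runs 3 units, time = 36
  J3 runs 3 units, time = 39
  J4 runs 3 units, time = 42
  J3 runs 2 units, time = 44
  J4 runs 1 units, time = 45
Finish times: [27, 30, 44, 45]
Average turnaround = 146/4 = 36.5

36.5


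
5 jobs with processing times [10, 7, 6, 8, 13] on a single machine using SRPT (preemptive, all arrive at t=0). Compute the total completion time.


Since all jobs arrive at t=0, SRPT equals SPT ordering.
SPT order: [6, 7, 8, 10, 13]
Completion times:
  Job 1: p=6, C=6
  Job 2: p=7, C=13
  Job 3: p=8, C=21
  Job 4: p=10, C=31
  Job 5: p=13, C=44
Total completion time = 6 + 13 + 21 + 31 + 44 = 115

115


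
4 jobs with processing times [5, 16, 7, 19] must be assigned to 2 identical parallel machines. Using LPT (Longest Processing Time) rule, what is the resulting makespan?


Sort jobs in decreasing order (LPT): [19, 16, 7, 5]
Assign each job to the least loaded machine:
  Machine 1: jobs [19, 5], load = 24
  Machine 2: jobs [16, 7], load = 23
Makespan = max load = 24

24


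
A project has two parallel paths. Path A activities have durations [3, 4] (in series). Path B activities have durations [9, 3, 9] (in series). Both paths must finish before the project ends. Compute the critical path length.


Path A total = 3 + 4 = 7
Path B total = 9 + 3 + 9 = 21
Critical path = longest path = max(7, 21) = 21

21


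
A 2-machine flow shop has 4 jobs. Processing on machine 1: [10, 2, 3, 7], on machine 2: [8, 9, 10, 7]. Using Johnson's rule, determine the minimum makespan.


Apply Johnson's rule:
  Group 1 (a <= b): [(2, 2, 9), (3, 3, 10), (4, 7, 7)]
  Group 2 (a > b): [(1, 10, 8)]
Optimal job order: [2, 3, 4, 1]
Schedule:
  Job 2: M1 done at 2, M2 done at 11
  Job 3: M1 done at 5, M2 done at 21
  Job 4: M1 done at 12, M2 done at 28
  Job 1: M1 done at 22, M2 done at 36
Makespan = 36

36


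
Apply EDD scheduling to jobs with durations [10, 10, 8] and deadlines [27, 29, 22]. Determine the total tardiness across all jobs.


Sort by due date (EDD order): [(8, 22), (10, 27), (10, 29)]
Compute completion times and tardiness:
  Job 1: p=8, d=22, C=8, tardiness=max(0,8-22)=0
  Job 2: p=10, d=27, C=18, tardiness=max(0,18-27)=0
  Job 3: p=10, d=29, C=28, tardiness=max(0,28-29)=0
Total tardiness = 0

0


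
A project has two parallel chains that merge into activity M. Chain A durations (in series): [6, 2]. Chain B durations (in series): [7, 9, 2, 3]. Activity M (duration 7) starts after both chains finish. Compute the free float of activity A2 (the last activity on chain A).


ES(A2) = sum of predecessors on chain A = 6
EF(A2) = ES + duration = 6 + 2 = 8
Successor of A2 is M. ES(M) = max(sum(A), sum(B)) = max(8, 21) = 21
Free float = ES(successor) - EF(current) = 21 - 8 = 13

13


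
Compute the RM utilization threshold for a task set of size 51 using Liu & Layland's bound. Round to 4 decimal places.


Compute 2^(1/51) = 1.0136839003
Subtract 1: 1.0136839003 - 1 = 0.0136839003
Multiply by n: 51 * 0.0136839003 = 0.6978789153
Round to 4 dp: 0.6979

0.6979


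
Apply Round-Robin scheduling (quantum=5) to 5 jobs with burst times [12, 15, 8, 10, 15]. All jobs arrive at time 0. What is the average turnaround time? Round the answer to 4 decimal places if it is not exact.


Time quantum = 5
Execution trace:
  J1 runs 5 units, time = 5
  J2 runs 5 units, time = 10
  J3 runs 5 units, time = 15
  J4 runs 5 units, time = 20
  J5 runs 5 units, time = 25
  J1 runs 5 units, time = 30
  J2 runs 5 units, time = 35
  J3 runs 3 units, time = 38
  J4 runs 5 units, time = 43
  J5 runs 5 units, time = 48
  J1 runs 2 units, time = 50
  J2 runs 5 units, time = 55
  J5 runs 5 units, time = 60
Finish times: [50, 55, 38, 43, 60]
Average turnaround = 246/5 = 49.2

49.2


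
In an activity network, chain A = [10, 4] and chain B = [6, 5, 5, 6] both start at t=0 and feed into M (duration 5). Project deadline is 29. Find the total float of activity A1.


Forward pass: ES(A1) = sum of predecessors on chain A = 0
EF = ES + duration = 0 + 10 = 10
Backward pass: LF(M) = deadline = 29; LS(M) = 29 - 5 = 24
LF(A1) = LS(M) - sum(successors on chain A) = 24 - 4 = 20
LS = LF - duration = 20 - 10 = 10
Total float = LS - ES = 10 - 0 = 10

10


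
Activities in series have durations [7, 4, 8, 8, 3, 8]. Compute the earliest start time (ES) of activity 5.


Activity 5 starts after activities 1 through 4 complete.
Predecessor durations: [7, 4, 8, 8]
ES = 7 + 4 + 8 + 8 = 27

27


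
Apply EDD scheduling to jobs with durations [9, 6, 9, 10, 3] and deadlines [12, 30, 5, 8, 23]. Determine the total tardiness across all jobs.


Sort by due date (EDD order): [(9, 5), (10, 8), (9, 12), (3, 23), (6, 30)]
Compute completion times and tardiness:
  Job 1: p=9, d=5, C=9, tardiness=max(0,9-5)=4
  Job 2: p=10, d=8, C=19, tardiness=max(0,19-8)=11
  Job 3: p=9, d=12, C=28, tardiness=max(0,28-12)=16
  Job 4: p=3, d=23, C=31, tardiness=max(0,31-23)=8
  Job 5: p=6, d=30, C=37, tardiness=max(0,37-30)=7
Total tardiness = 46

46


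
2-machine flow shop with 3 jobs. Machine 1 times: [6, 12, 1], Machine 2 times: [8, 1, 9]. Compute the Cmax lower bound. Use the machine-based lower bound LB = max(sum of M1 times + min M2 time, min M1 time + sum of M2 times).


LB1 = sum(M1 times) + min(M2 times) = 19 + 1 = 20
LB2 = min(M1 times) + sum(M2 times) = 1 + 18 = 19
Lower bound = max(LB1, LB2) = max(20, 19) = 20

20


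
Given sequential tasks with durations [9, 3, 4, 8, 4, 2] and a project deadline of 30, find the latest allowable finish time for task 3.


LF(activity 3) = deadline - sum of successor durations
Successors: activities 4 through 6 with durations [8, 4, 2]
Sum of successor durations = 14
LF = 30 - 14 = 16

16


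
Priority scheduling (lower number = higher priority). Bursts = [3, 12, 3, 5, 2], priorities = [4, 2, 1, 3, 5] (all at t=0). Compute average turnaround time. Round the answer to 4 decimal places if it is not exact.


Sort by priority (ascending = highest first):
Order: [(1, 3), (2, 12), (3, 5), (4, 3), (5, 2)]
Completion times:
  Priority 1, burst=3, C=3
  Priority 2, burst=12, C=15
  Priority 3, burst=5, C=20
  Priority 4, burst=3, C=23
  Priority 5, burst=2, C=25
Average turnaround = 86/5 = 17.2

17.2


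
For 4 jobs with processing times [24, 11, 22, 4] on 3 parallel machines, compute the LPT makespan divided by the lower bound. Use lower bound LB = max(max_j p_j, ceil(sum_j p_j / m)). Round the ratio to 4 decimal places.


LPT order: [24, 22, 11, 4]
Machine loads after assignment: [24, 22, 15]
LPT makespan = 24
Lower bound = max(max_job, ceil(total/3)) = max(24, 21) = 24
Ratio = 24 / 24 = 1.0

1.0


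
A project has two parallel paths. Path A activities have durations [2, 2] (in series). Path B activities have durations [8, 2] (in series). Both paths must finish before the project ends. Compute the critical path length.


Path A total = 2 + 2 = 4
Path B total = 8 + 2 = 10
Critical path = longest path = max(4, 10) = 10

10


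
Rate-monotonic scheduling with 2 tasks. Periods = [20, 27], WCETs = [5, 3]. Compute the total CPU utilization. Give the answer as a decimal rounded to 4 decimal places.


Compute individual utilizations (exact fractions):
  Task 1: C/T = 5/20 = 1/4 (approx. 0.25)
  Task 2: C/T = 3/27 = 1/9 (approx. 0.1111)
Total utilization U = 1/4 + 1/9 = 13/36
Rounded to 4 decimal places: U = 0.3611
RM (Liu & Layland) bound for 2 tasks = 0.828427; compare with U = 13/36 (approx. 0.361111)
U <= bound, so schedulable by RM sufficient condition.

0.3611


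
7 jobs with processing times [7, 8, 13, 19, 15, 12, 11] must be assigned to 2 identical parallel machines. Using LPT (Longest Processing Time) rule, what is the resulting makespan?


Sort jobs in decreasing order (LPT): [19, 15, 13, 12, 11, 8, 7]
Assign each job to the least loaded machine:
  Machine 1: jobs [19, 12, 8, 7], load = 46
  Machine 2: jobs [15, 13, 11], load = 39
Makespan = max load = 46

46


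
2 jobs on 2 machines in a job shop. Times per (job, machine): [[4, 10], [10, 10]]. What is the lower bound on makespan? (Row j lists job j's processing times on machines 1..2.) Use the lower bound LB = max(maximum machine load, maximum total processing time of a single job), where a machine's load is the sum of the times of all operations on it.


Machine loads:
  Machine 1: 4 + 10 = 14
  Machine 2: 10 + 10 = 20
Max machine load = 20
Job totals:
  Job 1: 14
  Job 2: 20
Max job total = 20
Lower bound = max(20, 20) = 20

20


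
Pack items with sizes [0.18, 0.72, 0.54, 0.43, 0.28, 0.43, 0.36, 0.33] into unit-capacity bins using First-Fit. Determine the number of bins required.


Place items sequentially using First-Fit:
  Item 0.18 -> new Bin 1
  Item 0.72 -> Bin 1 (now 0.9)
  Item 0.54 -> new Bin 2
  Item 0.43 -> Bin 2 (now 0.97)
  Item 0.28 -> new Bin 3
  Item 0.43 -> Bin 3 (now 0.71)
  Item 0.36 -> new Bin 4
  Item 0.33 -> Bin 4 (now 0.69)
Total bins used = 4

4


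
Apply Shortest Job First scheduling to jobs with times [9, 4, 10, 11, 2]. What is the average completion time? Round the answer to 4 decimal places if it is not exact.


SJF order (ascending): [2, 4, 9, 10, 11]
Completion times:
  Job 1: burst=2, C=2
  Job 2: burst=4, C=6
  Job 3: burst=9, C=15
  Job 4: burst=10, C=25
  Job 5: burst=11, C=36
Average completion = 84/5 = 16.8

16.8


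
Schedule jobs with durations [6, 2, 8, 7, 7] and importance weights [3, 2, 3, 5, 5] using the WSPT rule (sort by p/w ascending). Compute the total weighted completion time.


Compute p/w ratios and sort ascending (WSPT): [(2, 2), (7, 5), (7, 5), (6, 3), (8, 3)]
Compute weighted completion times:
  Job (p=2,w=2): C=2, w*C=2*2=4
  Job (p=7,w=5): C=9, w*C=5*9=45
  Job (p=7,w=5): C=16, w*C=5*16=80
  Job (p=6,w=3): C=22, w*C=3*22=66
  Job (p=8,w=3): C=30, w*C=3*30=90
Total weighted completion time = 285

285


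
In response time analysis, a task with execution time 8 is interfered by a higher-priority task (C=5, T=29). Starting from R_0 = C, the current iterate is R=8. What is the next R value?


R_next = C + ceil(R_prev / T_hp) * C_hp
ceil(8 / 29) = ceil(0.2759) = 1
Interference = 1 * 5 = 5
R_next = 8 + 5 = 13

13


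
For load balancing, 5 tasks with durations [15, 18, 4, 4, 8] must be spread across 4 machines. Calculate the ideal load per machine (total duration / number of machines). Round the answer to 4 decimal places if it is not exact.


Total processing time = 15 + 18 + 4 + 4 + 8 = 49
Number of machines = 4
Ideal balanced load = 49 / 4 = 12.25

12.25


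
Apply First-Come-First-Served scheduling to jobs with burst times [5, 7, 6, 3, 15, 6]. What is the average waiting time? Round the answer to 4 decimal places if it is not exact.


FCFS order (as given): [5, 7, 6, 3, 15, 6]
Waiting times:
  Job 1: wait = 0
  Job 2: wait = 5
  Job 3: wait = 12
  Job 4: wait = 18
  Job 5: wait = 21
  Job 6: wait = 36
Sum of waiting times = 92
Average waiting time = 92/6 = 15.3333

15.3333


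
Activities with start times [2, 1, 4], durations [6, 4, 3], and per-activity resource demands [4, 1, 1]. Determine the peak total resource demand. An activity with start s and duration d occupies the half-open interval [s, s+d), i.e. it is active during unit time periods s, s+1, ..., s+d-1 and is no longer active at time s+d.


Each activity i is active on [start_i, start_i + duration_i).
Compute total resource usage per time slot:
  t=0: active resources = [], total = 0
  t=1: active resources = [1], total = 1
  t=2: active resources = [4, 1], total = 5
  t=3: active resources = [4, 1], total = 5
  t=4: active resources = [4, 1, 1], total = 6
  t=5: active resources = [4, 1], total = 5
  t=6: active resources = [4, 1], total = 5
  t=7: active resources = [4], total = 4
Peak resource demand = 6

6


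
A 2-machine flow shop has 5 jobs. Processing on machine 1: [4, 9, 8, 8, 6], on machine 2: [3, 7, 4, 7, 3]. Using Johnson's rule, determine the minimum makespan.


Apply Johnson's rule:
  Group 1 (a <= b): []
  Group 2 (a > b): [(2, 9, 7), (4, 8, 7), (3, 8, 4), (1, 4, 3), (5, 6, 3)]
Optimal job order: [2, 4, 3, 1, 5]
Schedule:
  Job 2: M1 done at 9, M2 done at 16
  Job 4: M1 done at 17, M2 done at 24
  Job 3: M1 done at 25, M2 done at 29
  Job 1: M1 done at 29, M2 done at 32
  Job 5: M1 done at 35, M2 done at 38
Makespan = 38

38


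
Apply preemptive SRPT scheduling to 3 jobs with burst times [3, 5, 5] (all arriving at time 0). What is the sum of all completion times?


Since all jobs arrive at t=0, SRPT equals SPT ordering.
SPT order: [3, 5, 5]
Completion times:
  Job 1: p=3, C=3
  Job 2: p=5, C=8
  Job 3: p=5, C=13
Total completion time = 3 + 8 + 13 = 24

24


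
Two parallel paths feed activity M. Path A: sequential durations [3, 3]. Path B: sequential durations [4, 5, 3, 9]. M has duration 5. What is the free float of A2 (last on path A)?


ES(A2) = sum of predecessors on chain A = 3
EF(A2) = ES + duration = 3 + 3 = 6
Successor of A2 is M. ES(M) = max(sum(A), sum(B)) = max(6, 21) = 21
Free float = ES(successor) - EF(current) = 21 - 6 = 15

15


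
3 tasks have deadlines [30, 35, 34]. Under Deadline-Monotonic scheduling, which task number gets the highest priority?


Sort tasks by relative deadline (ascending):
  Task 1: deadline = 30
  Task 3: deadline = 34
  Task 2: deadline = 35
Priority order (highest first): [1, 3, 2]
Highest priority task = 1

1


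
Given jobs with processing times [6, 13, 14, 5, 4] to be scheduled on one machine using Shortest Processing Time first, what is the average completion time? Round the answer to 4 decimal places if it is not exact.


Sort jobs by processing time (SPT order): [4, 5, 6, 13, 14]
Compute completion times sequentially:
  Job 1: processing = 4, completes at 4
  Job 2: processing = 5, completes at 9
  Job 3: processing = 6, completes at 15
  Job 4: processing = 13, completes at 28
  Job 5: processing = 14, completes at 42
Sum of completion times = 98
Average completion time = 98/5 = 19.6

19.6


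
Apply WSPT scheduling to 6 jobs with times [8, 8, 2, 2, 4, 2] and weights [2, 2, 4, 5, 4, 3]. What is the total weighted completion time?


Compute p/w ratios and sort ascending (WSPT): [(2, 5), (2, 4), (2, 3), (4, 4), (8, 2), (8, 2)]
Compute weighted completion times:
  Job (p=2,w=5): C=2, w*C=5*2=10
  Job (p=2,w=4): C=4, w*C=4*4=16
  Job (p=2,w=3): C=6, w*C=3*6=18
  Job (p=4,w=4): C=10, w*C=4*10=40
  Job (p=8,w=2): C=18, w*C=2*18=36
  Job (p=8,w=2): C=26, w*C=2*26=52
Total weighted completion time = 172

172


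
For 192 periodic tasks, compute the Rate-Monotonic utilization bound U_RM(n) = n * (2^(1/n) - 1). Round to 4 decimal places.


Compute 2^(1/192) = 1.0036166660
Subtract 1: 1.0036166660 - 1 = 0.0036166660
Multiply by n: 192 * 0.0036166660 = 0.6943998720
Round to 4 dp: 0.6944

0.6944


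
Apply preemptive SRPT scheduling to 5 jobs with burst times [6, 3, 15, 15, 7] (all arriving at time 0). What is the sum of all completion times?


Since all jobs arrive at t=0, SRPT equals SPT ordering.
SPT order: [3, 6, 7, 15, 15]
Completion times:
  Job 1: p=3, C=3
  Job 2: p=6, C=9
  Job 3: p=7, C=16
  Job 4: p=15, C=31
  Job 5: p=15, C=46
Total completion time = 3 + 9 + 16 + 31 + 46 = 105

105


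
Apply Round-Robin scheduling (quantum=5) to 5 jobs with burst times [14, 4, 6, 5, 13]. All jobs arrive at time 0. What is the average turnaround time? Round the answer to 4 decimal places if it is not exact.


Time quantum = 5
Execution trace:
  J1 runs 5 units, time = 5
  J2 runs 4 units, time = 9
  J3 runs 5 units, time = 14
  J4 runs 5 units, time = 19
  J5 runs 5 units, time = 24
  J1 runs 5 units, time = 29
  J3 runs 1 units, time = 30
  J5 runs 5 units, time = 35
  J1 runs 4 units, time = 39
  J5 runs 3 units, time = 42
Finish times: [39, 9, 30, 19, 42]
Average turnaround = 139/5 = 27.8

27.8


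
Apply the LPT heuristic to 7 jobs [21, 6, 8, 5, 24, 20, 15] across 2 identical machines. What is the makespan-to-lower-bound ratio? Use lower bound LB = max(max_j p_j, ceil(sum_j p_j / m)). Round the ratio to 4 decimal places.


LPT order: [24, 21, 20, 15, 8, 6, 5]
Machine loads after assignment: [52, 47]
LPT makespan = 52
Lower bound = max(max_job, ceil(total/2)) = max(24, 50) = 50
Ratio = 52 / 50 = 1.04

1.04


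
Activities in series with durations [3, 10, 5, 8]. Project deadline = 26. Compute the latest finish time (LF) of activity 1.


LF(activity 1) = deadline - sum of successor durations
Successors: activities 2 through 4 with durations [10, 5, 8]
Sum of successor durations = 23
LF = 26 - 23 = 3

3


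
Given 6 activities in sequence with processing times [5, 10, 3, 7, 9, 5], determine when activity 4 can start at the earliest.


Activity 4 starts after activities 1 through 3 complete.
Predecessor durations: [5, 10, 3]
ES = 5 + 10 + 3 = 18

18


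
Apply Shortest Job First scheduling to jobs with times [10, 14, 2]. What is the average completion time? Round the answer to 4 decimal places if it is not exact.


SJF order (ascending): [2, 10, 14]
Completion times:
  Job 1: burst=2, C=2
  Job 2: burst=10, C=12
  Job 3: burst=14, C=26
Average completion = 40/3 = 13.3333

13.3333


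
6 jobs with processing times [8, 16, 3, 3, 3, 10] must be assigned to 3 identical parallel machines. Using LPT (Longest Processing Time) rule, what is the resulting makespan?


Sort jobs in decreasing order (LPT): [16, 10, 8, 3, 3, 3]
Assign each job to the least loaded machine:
  Machine 1: jobs [16], load = 16
  Machine 2: jobs [10, 3], load = 13
  Machine 3: jobs [8, 3, 3], load = 14
Makespan = max load = 16

16


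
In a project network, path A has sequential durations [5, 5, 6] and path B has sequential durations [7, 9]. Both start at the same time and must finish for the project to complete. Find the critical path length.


Path A total = 5 + 5 + 6 = 16
Path B total = 7 + 9 = 16
Critical path = longest path = max(16, 16) = 16

16


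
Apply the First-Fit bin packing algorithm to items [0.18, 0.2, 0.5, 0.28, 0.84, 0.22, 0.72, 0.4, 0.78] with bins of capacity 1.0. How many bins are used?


Place items sequentially using First-Fit:
  Item 0.18 -> new Bin 1
  Item 0.2 -> Bin 1 (now 0.38)
  Item 0.5 -> Bin 1 (now 0.88)
  Item 0.28 -> new Bin 2
  Item 0.84 -> new Bin 3
  Item 0.22 -> Bin 2 (now 0.5)
  Item 0.72 -> new Bin 4
  Item 0.4 -> Bin 2 (now 0.9)
  Item 0.78 -> new Bin 5
Total bins used = 5

5


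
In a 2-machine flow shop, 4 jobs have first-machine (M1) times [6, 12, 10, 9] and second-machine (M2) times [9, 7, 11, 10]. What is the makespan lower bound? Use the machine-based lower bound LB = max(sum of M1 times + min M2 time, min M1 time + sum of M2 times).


LB1 = sum(M1 times) + min(M2 times) = 37 + 7 = 44
LB2 = min(M1 times) + sum(M2 times) = 6 + 37 = 43
Lower bound = max(LB1, LB2) = max(44, 43) = 44

44


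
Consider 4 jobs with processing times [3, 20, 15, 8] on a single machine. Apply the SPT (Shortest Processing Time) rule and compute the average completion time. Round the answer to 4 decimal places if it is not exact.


Sort jobs by processing time (SPT order): [3, 8, 15, 20]
Compute completion times sequentially:
  Job 1: processing = 3, completes at 3
  Job 2: processing = 8, completes at 11
  Job 3: processing = 15, completes at 26
  Job 4: processing = 20, completes at 46
Sum of completion times = 86
Average completion time = 86/4 = 21.5

21.5


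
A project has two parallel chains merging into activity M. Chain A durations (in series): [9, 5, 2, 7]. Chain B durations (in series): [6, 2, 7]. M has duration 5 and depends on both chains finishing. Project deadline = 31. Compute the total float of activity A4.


Forward pass: ES(A4) = sum of predecessors on chain A = 16
EF = ES + duration = 16 + 7 = 23
Backward pass: LF(M) = deadline = 31; LS(M) = 31 - 5 = 26
LF(A4) = LS(M) - sum(successors on chain A) = 26 - 0 = 26
LS = LF - duration = 26 - 7 = 19
Total float = LS - ES = 19 - 16 = 3

3


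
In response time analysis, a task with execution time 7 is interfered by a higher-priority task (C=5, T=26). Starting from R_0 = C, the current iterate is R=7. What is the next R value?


R_next = C + ceil(R_prev / T_hp) * C_hp
ceil(7 / 26) = ceil(0.2692) = 1
Interference = 1 * 5 = 5
R_next = 7 + 5 = 12

12


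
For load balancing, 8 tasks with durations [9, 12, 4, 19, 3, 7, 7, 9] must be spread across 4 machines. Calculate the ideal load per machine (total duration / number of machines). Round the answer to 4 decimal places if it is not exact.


Total processing time = 9 + 12 + 4 + 19 + 3 + 7 + 7 + 9 = 70
Number of machines = 4
Ideal balanced load = 70 / 4 = 17.5

17.5


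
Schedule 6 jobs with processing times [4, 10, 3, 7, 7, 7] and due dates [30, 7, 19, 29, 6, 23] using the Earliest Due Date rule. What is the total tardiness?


Sort by due date (EDD order): [(7, 6), (10, 7), (3, 19), (7, 23), (7, 29), (4, 30)]
Compute completion times and tardiness:
  Job 1: p=7, d=6, C=7, tardiness=max(0,7-6)=1
  Job 2: p=10, d=7, C=17, tardiness=max(0,17-7)=10
  Job 3: p=3, d=19, C=20, tardiness=max(0,20-19)=1
  Job 4: p=7, d=23, C=27, tardiness=max(0,27-23)=4
  Job 5: p=7, d=29, C=34, tardiness=max(0,34-29)=5
  Job 6: p=4, d=30, C=38, tardiness=max(0,38-30)=8
Total tardiness = 29

29


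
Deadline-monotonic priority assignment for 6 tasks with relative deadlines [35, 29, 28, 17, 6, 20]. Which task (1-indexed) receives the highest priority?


Sort tasks by relative deadline (ascending):
  Task 5: deadline = 6
  Task 4: deadline = 17
  Task 6: deadline = 20
  Task 3: deadline = 28
  Task 2: deadline = 29
  Task 1: deadline = 35
Priority order (highest first): [5, 4, 6, 3, 2, 1]
Highest priority task = 5

5


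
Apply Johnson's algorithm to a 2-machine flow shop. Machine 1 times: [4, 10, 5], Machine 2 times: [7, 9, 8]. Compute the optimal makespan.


Apply Johnson's rule:
  Group 1 (a <= b): [(1, 4, 7), (3, 5, 8)]
  Group 2 (a > b): [(2, 10, 9)]
Optimal job order: [1, 3, 2]
Schedule:
  Job 1: M1 done at 4, M2 done at 11
  Job 3: M1 done at 9, M2 done at 19
  Job 2: M1 done at 19, M2 done at 28
Makespan = 28

28


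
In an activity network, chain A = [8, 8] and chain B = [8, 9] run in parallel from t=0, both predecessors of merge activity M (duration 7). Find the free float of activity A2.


ES(A2) = sum of predecessors on chain A = 8
EF(A2) = ES + duration = 8 + 8 = 16
Successor of A2 is M. ES(M) = max(sum(A), sum(B)) = max(16, 17) = 17
Free float = ES(successor) - EF(current) = 17 - 16 = 1

1


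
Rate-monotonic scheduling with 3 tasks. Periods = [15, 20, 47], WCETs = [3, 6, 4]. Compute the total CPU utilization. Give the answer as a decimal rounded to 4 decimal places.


Compute individual utilizations (exact fractions):
  Task 1: C/T = 3/15 = 1/5 (approx. 0.2)
  Task 2: C/T = 6/20 = 3/10 (approx. 0.3)
  Task 3: C/T = 4/47 (approx. 0.0851)
Total utilization U = 1/5 + 3/10 + 4/47 = 55/94
Rounded to 4 decimal places: U = 0.5851
RM (Liu & Layland) bound for 3 tasks = 0.779763; compare with U = 55/94 (approx. 0.585106)
U <= bound, so schedulable by RM sufficient condition.

0.5851


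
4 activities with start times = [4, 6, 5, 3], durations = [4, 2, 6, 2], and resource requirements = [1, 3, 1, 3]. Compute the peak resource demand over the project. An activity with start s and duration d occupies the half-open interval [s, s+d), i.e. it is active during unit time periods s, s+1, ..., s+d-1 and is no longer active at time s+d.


Each activity i is active on [start_i, start_i + duration_i).
Compute total resource usage per time slot:
  t=0: active resources = [], total = 0
  t=1: active resources = [], total = 0
  t=2: active resources = [], total = 0
  t=3: active resources = [3], total = 3
  t=4: active resources = [1, 3], total = 4
  t=5: active resources = [1, 1], total = 2
  t=6: active resources = [1, 3, 1], total = 5
  t=7: active resources = [1, 3, 1], total = 5
  t=8: active resources = [1], total = 1
  t=9: active resources = [1], total = 1
  t=10: active resources = [1], total = 1
Peak resource demand = 5

5


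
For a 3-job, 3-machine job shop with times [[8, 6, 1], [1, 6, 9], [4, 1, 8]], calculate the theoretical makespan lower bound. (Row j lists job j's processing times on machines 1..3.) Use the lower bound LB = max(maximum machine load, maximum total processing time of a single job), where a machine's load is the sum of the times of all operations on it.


Machine loads:
  Machine 1: 8 + 1 + 4 = 13
  Machine 2: 6 + 6 + 1 = 13
  Machine 3: 1 + 9 + 8 = 18
Max machine load = 18
Job totals:
  Job 1: 15
  Job 2: 16
  Job 3: 13
Max job total = 16
Lower bound = max(18, 16) = 18

18


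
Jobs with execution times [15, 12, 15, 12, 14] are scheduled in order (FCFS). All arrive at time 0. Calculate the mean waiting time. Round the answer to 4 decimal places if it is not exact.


FCFS order (as given): [15, 12, 15, 12, 14]
Waiting times:
  Job 1: wait = 0
  Job 2: wait = 15
  Job 3: wait = 27
  Job 4: wait = 42
  Job 5: wait = 54
Sum of waiting times = 138
Average waiting time = 138/5 = 27.6

27.6


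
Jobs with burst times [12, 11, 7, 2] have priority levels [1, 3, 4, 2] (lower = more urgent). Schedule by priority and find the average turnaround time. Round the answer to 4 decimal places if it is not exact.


Sort by priority (ascending = highest first):
Order: [(1, 12), (2, 2), (3, 11), (4, 7)]
Completion times:
  Priority 1, burst=12, C=12
  Priority 2, burst=2, C=14
  Priority 3, burst=11, C=25
  Priority 4, burst=7, C=32
Average turnaround = 83/4 = 20.75

20.75


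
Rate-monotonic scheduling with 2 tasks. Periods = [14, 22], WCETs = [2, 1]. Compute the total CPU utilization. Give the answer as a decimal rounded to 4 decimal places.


Compute individual utilizations (exact fractions):
  Task 1: C/T = 2/14 = 1/7 (approx. 0.1429)
  Task 2: C/T = 1/22 (approx. 0.0455)
Total utilization U = 1/7 + 1/22 = 29/154
Rounded to 4 decimal places: U = 0.1883
RM (Liu & Layland) bound for 2 tasks = 0.828427; compare with U = 29/154 (approx. 0.188312)
U <= bound, so schedulable by RM sufficient condition.

0.1883


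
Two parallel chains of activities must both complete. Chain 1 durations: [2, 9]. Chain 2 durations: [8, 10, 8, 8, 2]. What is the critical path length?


Path A total = 2 + 9 = 11
Path B total = 8 + 10 + 8 + 8 + 2 = 36
Critical path = longest path = max(11, 36) = 36

36


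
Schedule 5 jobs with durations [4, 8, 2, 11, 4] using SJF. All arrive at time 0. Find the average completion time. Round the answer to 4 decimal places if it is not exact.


SJF order (ascending): [2, 4, 4, 8, 11]
Completion times:
  Job 1: burst=2, C=2
  Job 2: burst=4, C=6
  Job 3: burst=4, C=10
  Job 4: burst=8, C=18
  Job 5: burst=11, C=29
Average completion = 65/5 = 13.0

13.0


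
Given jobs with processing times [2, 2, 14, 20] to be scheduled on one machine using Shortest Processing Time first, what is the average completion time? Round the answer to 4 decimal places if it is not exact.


Sort jobs by processing time (SPT order): [2, 2, 14, 20]
Compute completion times sequentially:
  Job 1: processing = 2, completes at 2
  Job 2: processing = 2, completes at 4
  Job 3: processing = 14, completes at 18
  Job 4: processing = 20, completes at 38
Sum of completion times = 62
Average completion time = 62/4 = 15.5

15.5


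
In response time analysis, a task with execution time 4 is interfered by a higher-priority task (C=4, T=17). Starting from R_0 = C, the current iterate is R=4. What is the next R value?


R_next = C + ceil(R_prev / T_hp) * C_hp
ceil(4 / 17) = ceil(0.2353) = 1
Interference = 1 * 4 = 4
R_next = 4 + 4 = 8

8


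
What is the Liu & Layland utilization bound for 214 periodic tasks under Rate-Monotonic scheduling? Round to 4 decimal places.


Compute 2^(1/214) = 1.0032442568
Subtract 1: 1.0032442568 - 1 = 0.0032442568
Multiply by n: 214 * 0.0032442568 = 0.6942709552
Round to 4 dp: 0.6943

0.6943


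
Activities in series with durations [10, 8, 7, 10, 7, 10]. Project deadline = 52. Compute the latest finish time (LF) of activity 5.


LF(activity 5) = deadline - sum of successor durations
Successors: activities 6 through 6 with durations [10]
Sum of successor durations = 10
LF = 52 - 10 = 42

42


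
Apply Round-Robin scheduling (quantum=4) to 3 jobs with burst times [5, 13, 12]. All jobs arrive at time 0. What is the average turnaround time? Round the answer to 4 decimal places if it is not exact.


Time quantum = 4
Execution trace:
  J1 runs 4 units, time = 4
  J2 runs 4 units, time = 8
  J3 runs 4 units, time = 12
  J1 runs 1 units, time = 13
  J2 runs 4 units, time = 17
  J3 runs 4 units, time = 21
  J2 runs 4 units, time = 25
  J3 runs 4 units, time = 29
  J2 runs 1 units, time = 30
Finish times: [13, 30, 29]
Average turnaround = 72/3 = 24.0

24.0


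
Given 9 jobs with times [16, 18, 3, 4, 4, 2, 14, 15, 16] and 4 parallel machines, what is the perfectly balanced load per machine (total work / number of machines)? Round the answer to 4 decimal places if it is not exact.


Total processing time = 16 + 18 + 3 + 4 + 4 + 2 + 14 + 15 + 16 = 92
Number of machines = 4
Ideal balanced load = 92 / 4 = 23.0

23.0


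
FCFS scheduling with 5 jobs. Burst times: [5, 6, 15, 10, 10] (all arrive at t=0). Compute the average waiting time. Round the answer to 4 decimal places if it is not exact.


FCFS order (as given): [5, 6, 15, 10, 10]
Waiting times:
  Job 1: wait = 0
  Job 2: wait = 5
  Job 3: wait = 11
  Job 4: wait = 26
  Job 5: wait = 36
Sum of waiting times = 78
Average waiting time = 78/5 = 15.6

15.6


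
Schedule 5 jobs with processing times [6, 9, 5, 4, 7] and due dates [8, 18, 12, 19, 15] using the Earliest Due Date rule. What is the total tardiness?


Sort by due date (EDD order): [(6, 8), (5, 12), (7, 15), (9, 18), (4, 19)]
Compute completion times and tardiness:
  Job 1: p=6, d=8, C=6, tardiness=max(0,6-8)=0
  Job 2: p=5, d=12, C=11, tardiness=max(0,11-12)=0
  Job 3: p=7, d=15, C=18, tardiness=max(0,18-15)=3
  Job 4: p=9, d=18, C=27, tardiness=max(0,27-18)=9
  Job 5: p=4, d=19, C=31, tardiness=max(0,31-19)=12
Total tardiness = 24

24


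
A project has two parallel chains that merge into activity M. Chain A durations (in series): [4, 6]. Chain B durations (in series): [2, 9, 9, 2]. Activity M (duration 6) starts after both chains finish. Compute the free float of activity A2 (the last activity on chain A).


ES(A2) = sum of predecessors on chain A = 4
EF(A2) = ES + duration = 4 + 6 = 10
Successor of A2 is M. ES(M) = max(sum(A), sum(B)) = max(10, 22) = 22
Free float = ES(successor) - EF(current) = 22 - 10 = 12

12


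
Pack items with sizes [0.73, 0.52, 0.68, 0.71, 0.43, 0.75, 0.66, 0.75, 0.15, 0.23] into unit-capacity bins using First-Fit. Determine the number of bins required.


Place items sequentially using First-Fit:
  Item 0.73 -> new Bin 1
  Item 0.52 -> new Bin 2
  Item 0.68 -> new Bin 3
  Item 0.71 -> new Bin 4
  Item 0.43 -> Bin 2 (now 0.95)
  Item 0.75 -> new Bin 5
  Item 0.66 -> new Bin 6
  Item 0.75 -> new Bin 7
  Item 0.15 -> Bin 1 (now 0.88)
  Item 0.23 -> Bin 3 (now 0.91)
Total bins used = 7

7


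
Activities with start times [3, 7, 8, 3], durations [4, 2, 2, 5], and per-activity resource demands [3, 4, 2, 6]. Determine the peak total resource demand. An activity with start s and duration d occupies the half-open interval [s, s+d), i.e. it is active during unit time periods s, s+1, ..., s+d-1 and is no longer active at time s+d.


Each activity i is active on [start_i, start_i + duration_i).
Compute total resource usage per time slot:
  t=0: active resources = [], total = 0
  t=1: active resources = [], total = 0
  t=2: active resources = [], total = 0
  t=3: active resources = [3, 6], total = 9
  t=4: active resources = [3, 6], total = 9
  t=5: active resources = [3, 6], total = 9
  t=6: active resources = [3, 6], total = 9
  t=7: active resources = [4, 6], total = 10
  t=8: active resources = [4, 2], total = 6
  t=9: active resources = [2], total = 2
Peak resource demand = 10

10


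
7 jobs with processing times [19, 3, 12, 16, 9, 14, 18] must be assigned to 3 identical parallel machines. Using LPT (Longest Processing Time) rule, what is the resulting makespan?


Sort jobs in decreasing order (LPT): [19, 18, 16, 14, 12, 9, 3]
Assign each job to the least loaded machine:
  Machine 1: jobs [19, 9, 3], load = 31
  Machine 2: jobs [18, 12], load = 30
  Machine 3: jobs [16, 14], load = 30
Makespan = max load = 31

31


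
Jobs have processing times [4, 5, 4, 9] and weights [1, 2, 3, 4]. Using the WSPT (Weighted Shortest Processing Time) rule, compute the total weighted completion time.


Compute p/w ratios and sort ascending (WSPT): [(4, 3), (9, 4), (5, 2), (4, 1)]
Compute weighted completion times:
  Job (p=4,w=3): C=4, w*C=3*4=12
  Job (p=9,w=4): C=13, w*C=4*13=52
  Job (p=5,w=2): C=18, w*C=2*18=36
  Job (p=4,w=1): C=22, w*C=1*22=22
Total weighted completion time = 122

122


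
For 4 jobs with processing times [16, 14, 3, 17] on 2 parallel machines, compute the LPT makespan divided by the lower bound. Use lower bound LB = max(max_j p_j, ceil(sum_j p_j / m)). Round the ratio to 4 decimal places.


LPT order: [17, 16, 14, 3]
Machine loads after assignment: [20, 30]
LPT makespan = 30
Lower bound = max(max_job, ceil(total/2)) = max(17, 25) = 25
Ratio = 30 / 25 = 1.2

1.2


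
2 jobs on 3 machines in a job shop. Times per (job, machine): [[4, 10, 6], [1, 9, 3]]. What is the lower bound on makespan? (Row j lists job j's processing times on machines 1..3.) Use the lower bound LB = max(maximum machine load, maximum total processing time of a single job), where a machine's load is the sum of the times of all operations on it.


Machine loads:
  Machine 1: 4 + 1 = 5
  Machine 2: 10 + 9 = 19
  Machine 3: 6 + 3 = 9
Max machine load = 19
Job totals:
  Job 1: 20
  Job 2: 13
Max job total = 20
Lower bound = max(19, 20) = 20

20


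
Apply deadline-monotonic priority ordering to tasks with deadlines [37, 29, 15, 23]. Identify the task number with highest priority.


Sort tasks by relative deadline (ascending):
  Task 3: deadline = 15
  Task 4: deadline = 23
  Task 2: deadline = 29
  Task 1: deadline = 37
Priority order (highest first): [3, 4, 2, 1]
Highest priority task = 3

3


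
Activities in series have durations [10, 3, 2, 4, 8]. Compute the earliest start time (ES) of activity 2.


Activity 2 starts after activities 1 through 1 complete.
Predecessor durations: [10]
ES = 10 = 10

10


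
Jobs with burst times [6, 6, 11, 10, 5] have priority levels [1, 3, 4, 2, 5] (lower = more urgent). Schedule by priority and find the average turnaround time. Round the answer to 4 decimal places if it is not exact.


Sort by priority (ascending = highest first):
Order: [(1, 6), (2, 10), (3, 6), (4, 11), (5, 5)]
Completion times:
  Priority 1, burst=6, C=6
  Priority 2, burst=10, C=16
  Priority 3, burst=6, C=22
  Priority 4, burst=11, C=33
  Priority 5, burst=5, C=38
Average turnaround = 115/5 = 23.0

23.0


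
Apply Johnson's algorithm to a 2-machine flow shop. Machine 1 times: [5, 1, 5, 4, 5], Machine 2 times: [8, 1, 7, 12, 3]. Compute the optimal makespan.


Apply Johnson's rule:
  Group 1 (a <= b): [(2, 1, 1), (4, 4, 12), (1, 5, 8), (3, 5, 7)]
  Group 2 (a > b): [(5, 5, 3)]
Optimal job order: [2, 4, 1, 3, 5]
Schedule:
  Job 2: M1 done at 1, M2 done at 2
  Job 4: M1 done at 5, M2 done at 17
  Job 1: M1 done at 10, M2 done at 25
  Job 3: M1 done at 15, M2 done at 32
  Job 5: M1 done at 20, M2 done at 35
Makespan = 35

35


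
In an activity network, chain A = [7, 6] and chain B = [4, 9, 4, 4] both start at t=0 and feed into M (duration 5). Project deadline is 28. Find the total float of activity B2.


Forward pass: ES(B2) = sum of predecessors on chain B = 4
EF = ES + duration = 4 + 9 = 13
Backward pass: LF(M) = deadline = 28; LS(M) = 28 - 5 = 23
LF(B2) = LS(M) - sum(successors on chain B) = 23 - 8 = 15
LS = LF - duration = 15 - 9 = 6
Total float = LS - ES = 6 - 4 = 2

2


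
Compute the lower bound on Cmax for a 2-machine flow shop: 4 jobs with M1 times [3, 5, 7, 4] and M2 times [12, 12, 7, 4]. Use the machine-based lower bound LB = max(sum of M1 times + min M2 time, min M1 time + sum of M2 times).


LB1 = sum(M1 times) + min(M2 times) = 19 + 4 = 23
LB2 = min(M1 times) + sum(M2 times) = 3 + 35 = 38
Lower bound = max(LB1, LB2) = max(23, 38) = 38

38


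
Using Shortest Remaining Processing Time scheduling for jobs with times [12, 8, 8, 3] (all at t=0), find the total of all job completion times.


Since all jobs arrive at t=0, SRPT equals SPT ordering.
SPT order: [3, 8, 8, 12]
Completion times:
  Job 1: p=3, C=3
  Job 2: p=8, C=11
  Job 3: p=8, C=19
  Job 4: p=12, C=31
Total completion time = 3 + 11 + 19 + 31 = 64

64


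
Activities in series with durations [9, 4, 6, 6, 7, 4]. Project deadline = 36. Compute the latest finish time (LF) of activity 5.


LF(activity 5) = deadline - sum of successor durations
Successors: activities 6 through 6 with durations [4]
Sum of successor durations = 4
LF = 36 - 4 = 32

32


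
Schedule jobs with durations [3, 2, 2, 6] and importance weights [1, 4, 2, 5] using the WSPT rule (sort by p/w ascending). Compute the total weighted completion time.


Compute p/w ratios and sort ascending (WSPT): [(2, 4), (2, 2), (6, 5), (3, 1)]
Compute weighted completion times:
  Job (p=2,w=4): C=2, w*C=4*2=8
  Job (p=2,w=2): C=4, w*C=2*4=8
  Job (p=6,w=5): C=10, w*C=5*10=50
  Job (p=3,w=1): C=13, w*C=1*13=13
Total weighted completion time = 79

79


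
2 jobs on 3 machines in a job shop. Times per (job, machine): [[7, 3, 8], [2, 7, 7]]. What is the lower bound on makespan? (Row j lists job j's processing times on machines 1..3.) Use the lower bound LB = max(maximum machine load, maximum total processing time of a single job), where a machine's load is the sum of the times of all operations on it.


Machine loads:
  Machine 1: 7 + 2 = 9
  Machine 2: 3 + 7 = 10
  Machine 3: 8 + 7 = 15
Max machine load = 15
Job totals:
  Job 1: 18
  Job 2: 16
Max job total = 18
Lower bound = max(15, 18) = 18

18


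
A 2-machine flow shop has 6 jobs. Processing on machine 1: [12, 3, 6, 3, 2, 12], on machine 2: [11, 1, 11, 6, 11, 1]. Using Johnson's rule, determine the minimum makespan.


Apply Johnson's rule:
  Group 1 (a <= b): [(5, 2, 11), (4, 3, 6), (3, 6, 11)]
  Group 2 (a > b): [(1, 12, 11), (2, 3, 1), (6, 12, 1)]
Optimal job order: [5, 4, 3, 1, 2, 6]
Schedule:
  Job 5: M1 done at 2, M2 done at 13
  Job 4: M1 done at 5, M2 done at 19
  Job 3: M1 done at 11, M2 done at 30
  Job 1: M1 done at 23, M2 done at 41
  Job 2: M1 done at 26, M2 done at 42
  Job 6: M1 done at 38, M2 done at 43
Makespan = 43

43


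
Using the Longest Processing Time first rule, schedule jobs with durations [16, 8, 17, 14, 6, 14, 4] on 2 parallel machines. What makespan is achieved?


Sort jobs in decreasing order (LPT): [17, 16, 14, 14, 8, 6, 4]
Assign each job to the least loaded machine:
  Machine 1: jobs [17, 14, 6, 4], load = 41
  Machine 2: jobs [16, 14, 8], load = 38
Makespan = max load = 41

41


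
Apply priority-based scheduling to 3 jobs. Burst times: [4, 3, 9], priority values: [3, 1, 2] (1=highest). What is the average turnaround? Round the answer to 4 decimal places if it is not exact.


Sort by priority (ascending = highest first):
Order: [(1, 3), (2, 9), (3, 4)]
Completion times:
  Priority 1, burst=3, C=3
  Priority 2, burst=9, C=12
  Priority 3, burst=4, C=16
Average turnaround = 31/3 = 10.3333

10.3333


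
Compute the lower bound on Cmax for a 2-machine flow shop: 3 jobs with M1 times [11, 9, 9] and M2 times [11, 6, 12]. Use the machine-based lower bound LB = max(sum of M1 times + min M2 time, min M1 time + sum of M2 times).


LB1 = sum(M1 times) + min(M2 times) = 29 + 6 = 35
LB2 = min(M1 times) + sum(M2 times) = 9 + 29 = 38
Lower bound = max(LB1, LB2) = max(35, 38) = 38

38
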